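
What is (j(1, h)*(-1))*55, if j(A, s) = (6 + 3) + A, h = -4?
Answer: -550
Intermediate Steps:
j(A, s) = 9 + A
(j(1, h)*(-1))*55 = ((9 + 1)*(-1))*55 = (10*(-1))*55 = -10*55 = -550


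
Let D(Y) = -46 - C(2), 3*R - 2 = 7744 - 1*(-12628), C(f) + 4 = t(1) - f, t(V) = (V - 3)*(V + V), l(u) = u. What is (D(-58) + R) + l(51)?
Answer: 20419/3 ≈ 6806.3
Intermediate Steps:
t(V) = 2*V*(-3 + V) (t(V) = (-3 + V)*(2*V) = 2*V*(-3 + V))
C(f) = -8 - f (C(f) = -4 + (2*1*(-3 + 1) - f) = -4 + (2*1*(-2) - f) = -4 + (-4 - f) = -8 - f)
R = 20374/3 (R = ⅔ + (7744 - 1*(-12628))/3 = ⅔ + (7744 + 12628)/3 = ⅔ + (⅓)*20372 = ⅔ + 20372/3 = 20374/3 ≈ 6791.3)
D(Y) = -36 (D(Y) = -46 - (-8 - 1*2) = -46 - (-8 - 2) = -46 - 1*(-10) = -46 + 10 = -36)
(D(-58) + R) + l(51) = (-36 + 20374/3) + 51 = 20266/3 + 51 = 20419/3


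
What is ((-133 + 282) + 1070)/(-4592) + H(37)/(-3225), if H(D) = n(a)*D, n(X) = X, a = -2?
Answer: -3591467/14809200 ≈ -0.24252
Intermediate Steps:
H(D) = -2*D
((-133 + 282) + 1070)/(-4592) + H(37)/(-3225) = ((-133 + 282) + 1070)/(-4592) - 2*37/(-3225) = (149 + 1070)*(-1/4592) - 74*(-1/3225) = 1219*(-1/4592) + 74/3225 = -1219/4592 + 74/3225 = -3591467/14809200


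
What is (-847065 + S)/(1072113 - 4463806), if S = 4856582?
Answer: -4009517/3391693 ≈ -1.1822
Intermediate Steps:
(-847065 + S)/(1072113 - 4463806) = (-847065 + 4856582)/(1072113 - 4463806) = 4009517/(-3391693) = 4009517*(-1/3391693) = -4009517/3391693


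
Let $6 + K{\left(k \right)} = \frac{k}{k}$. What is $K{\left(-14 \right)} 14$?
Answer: $-70$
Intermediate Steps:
$K{\left(k \right)} = -5$ ($K{\left(k \right)} = -6 + \frac{k}{k} = -6 + 1 = -5$)
$K{\left(-14 \right)} 14 = \left(-5\right) 14 = -70$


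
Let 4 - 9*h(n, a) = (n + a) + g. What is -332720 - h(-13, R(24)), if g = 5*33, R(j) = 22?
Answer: -2994310/9 ≈ -3.3270e+5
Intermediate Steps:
g = 165
h(n, a) = -161/9 - a/9 - n/9 (h(n, a) = 4/9 - ((n + a) + 165)/9 = 4/9 - ((a + n) + 165)/9 = 4/9 - (165 + a + n)/9 = 4/9 + (-55/3 - a/9 - n/9) = -161/9 - a/9 - n/9)
-332720 - h(-13, R(24)) = -332720 - (-161/9 - ⅑*22 - ⅑*(-13)) = -332720 - (-161/9 - 22/9 + 13/9) = -332720 - 1*(-170/9) = -332720 + 170/9 = -2994310/9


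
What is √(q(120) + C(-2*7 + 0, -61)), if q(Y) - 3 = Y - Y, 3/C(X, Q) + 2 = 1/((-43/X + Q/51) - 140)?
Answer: √121884045/8998 ≈ 1.2270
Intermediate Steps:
C(X, Q) = 3/(-2 + 1/(-140 - 43/X + Q/51)) (C(X, Q) = 3/(-2 + 1/((-43/X + Q/51) - 140)) = 3/(-2 + 1/(-140 - 43/X + Q/51)))
q(Y) = 3 (q(Y) = 3 + (Y - Y) = 3 + 0 = 3)
√(q(120) + C(-2*7 + 0, -61)) = √(3 + 3*(-2193 - 7140*(-2*7 + 0) - 61*(-2*7 + 0))/(4386 + 14331*(-2*7 + 0) - 2*(-61)*(-2*7 + 0))) = √(3 + 3*(-2193 - 7140*(-14 + 0) - 61*(-14 + 0))/(4386 + 14331*(-14 + 0) - 2*(-61)*(-14 + 0))) = √(3 + 3*(-2193 - 7140*(-14) - 61*(-14))/(4386 + 14331*(-14) - 2*(-61)*(-14))) = √(3 + 3*(-2193 + 99960 + 854)/(4386 - 200634 - 1708)) = √(3 + 3*98621/(-197956)) = √(3 + 3*(-1/197956)*98621) = √(3 - 295863/197956) = √(298005/197956) = √121884045/8998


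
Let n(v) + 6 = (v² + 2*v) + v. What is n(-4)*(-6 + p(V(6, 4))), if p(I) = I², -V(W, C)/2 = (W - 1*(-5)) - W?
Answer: -188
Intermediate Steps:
V(W, C) = -10 (V(W, C) = -2*((W - 1*(-5)) - W) = -2*((W + 5) - W) = -2*((5 + W) - W) = -2*5 = -10)
n(v) = -6 + v² + 3*v (n(v) = -6 + ((v² + 2*v) + v) = -6 + (v² + 3*v) = -6 + v² + 3*v)
n(-4)*(-6 + p(V(6, 4))) = (-6 + (-4)² + 3*(-4))*(-6 + (-10)²) = (-6 + 16 - 12)*(-6 + 100) = -2*94 = -188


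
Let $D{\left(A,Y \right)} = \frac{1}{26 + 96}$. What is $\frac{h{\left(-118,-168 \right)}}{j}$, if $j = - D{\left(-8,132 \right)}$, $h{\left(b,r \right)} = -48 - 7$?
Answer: $6710$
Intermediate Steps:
$D{\left(A,Y \right)} = \frac{1}{122}$
$h{\left(b,r \right)} = -55$ ($h{\left(b,r \right)} = -48 - 7 = -55$)
$j = - \frac{1}{122}$ ($j = \left(-1\right) \frac{1}{122} = - \frac{1}{122} \approx -0.0081967$)
$\frac{h{\left(-118,-168 \right)}}{j} = - \frac{55}{- \frac{1}{122}} = \left(-55\right) \left(-122\right) = 6710$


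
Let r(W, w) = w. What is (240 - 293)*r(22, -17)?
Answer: 901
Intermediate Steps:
(240 - 293)*r(22, -17) = (240 - 293)*(-17) = -53*(-17) = 901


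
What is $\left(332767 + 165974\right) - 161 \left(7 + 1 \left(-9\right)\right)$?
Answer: $499063$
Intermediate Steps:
$\left(332767 + 165974\right) - 161 \left(7 + 1 \left(-9\right)\right) = 498741 - 161 \left(7 - 9\right) = 498741 - -322 = 498741 + 322 = 499063$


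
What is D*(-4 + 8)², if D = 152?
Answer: 2432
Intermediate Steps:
D*(-4 + 8)² = 152*(-4 + 8)² = 152*4² = 152*16 = 2432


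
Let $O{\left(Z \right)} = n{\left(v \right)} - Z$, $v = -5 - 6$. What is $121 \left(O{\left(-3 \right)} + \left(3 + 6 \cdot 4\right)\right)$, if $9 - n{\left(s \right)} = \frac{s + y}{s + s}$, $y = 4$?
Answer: $\frac{9361}{2} \approx 4680.5$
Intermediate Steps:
$v = -11$ ($v = -5 - 6 = -11$)
$n{\left(s \right)} = 9 - \frac{4 + s}{2 s}$ ($n{\left(s \right)} = 9 - \frac{s + 4}{s + s} = 9 - \frac{4 + s}{2 s}$)
$O{\left(Z \right)} = \frac{191}{22} - Z$ ($O{\left(Z \right)} = \left(\frac{17}{2} - \frac{2}{-11}\right) - Z = \left(\frac{17}{2} - - \frac{2}{11}\right) - Z = \left(\frac{17}{2} + \frac{2}{11}\right) - Z = \frac{191}{22} - Z$)
$121 \left(O{\left(-3 \right)} + \left(3 + 6 \cdot 4\right)\right) = 121 \left(\left(\frac{191}{22} - -3\right) + \left(3 + 6 \cdot 4\right)\right) = 121 \left(\left(\frac{191}{22} + 3\right) + \left(3 + 24\right)\right) = 121 \left(\frac{257}{22} + 27\right) = 121 \cdot \frac{851}{22} = \frac{9361}{2}$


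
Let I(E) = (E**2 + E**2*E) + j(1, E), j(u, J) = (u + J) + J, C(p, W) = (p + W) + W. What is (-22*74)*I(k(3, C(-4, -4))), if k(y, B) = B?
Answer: 2616196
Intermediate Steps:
C(p, W) = p + 2*W (C(p, W) = (W + p) + W = p + 2*W)
j(u, J) = u + 2*J (j(u, J) = (J + u) + J = u + 2*J)
I(E) = 1 + E**2 + E**3 + 2*E (I(E) = (E**2 + E**2*E) + (1 + 2*E) = (E**2 + E**3) + (1 + 2*E) = 1 + E**2 + E**3 + 2*E)
(-22*74)*I(k(3, C(-4, -4))) = (-22*74)*(1 + (-4 + 2*(-4))**2 + (-4 + 2*(-4))**3 + 2*(-4 + 2*(-4))) = -1628*(1 + (-4 - 8)**2 + (-4 - 8)**3 + 2*(-4 - 8)) = -1628*(1 + (-12)**2 + (-12)**3 + 2*(-12)) = -1628*(1 + 144 - 1728 - 24) = -1628*(-1607) = 2616196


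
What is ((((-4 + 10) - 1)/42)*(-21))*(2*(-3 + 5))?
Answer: -10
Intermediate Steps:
((((-4 + 10) - 1)/42)*(-21))*(2*(-3 + 5)) = (((6 - 1)*(1/42))*(-21))*(2*2) = ((5*(1/42))*(-21))*4 = ((5/42)*(-21))*4 = -5/2*4 = -10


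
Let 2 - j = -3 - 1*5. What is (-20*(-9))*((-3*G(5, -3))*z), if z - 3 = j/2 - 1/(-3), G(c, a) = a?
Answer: 13500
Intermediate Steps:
j = 10 (j = 2 - (-3 - 1*5) = 2 - (-3 - 5) = 2 - 1*(-8) = 2 + 8 = 10)
z = 25/3 (z = 3 + (10/2 - 1/(-3)) = 3 + (10*(½) - 1*(-⅓)) = 3 + (5 + ⅓) = 3 + 16/3 = 25/3 ≈ 8.3333)
(-20*(-9))*((-3*G(5, -3))*z) = (-20*(-9))*(-3*(-3)*(25/3)) = 180*(9*(25/3)) = 180*75 = 13500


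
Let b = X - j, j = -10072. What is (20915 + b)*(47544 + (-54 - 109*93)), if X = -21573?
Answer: 351641142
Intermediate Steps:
b = -11501 (b = -21573 - 1*(-10072) = -21573 + 10072 = -11501)
(20915 + b)*(47544 + (-54 - 109*93)) = (20915 - 11501)*(47544 + (-54 - 109*93)) = 9414*(47544 + (-54 - 10137)) = 9414*(47544 - 10191) = 9414*37353 = 351641142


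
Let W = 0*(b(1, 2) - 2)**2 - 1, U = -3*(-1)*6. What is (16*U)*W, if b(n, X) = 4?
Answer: -288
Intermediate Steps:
U = 18 (U = 3*6 = 18)
W = -1 (W = 0*(4 - 2)**2 - 1 = 0*2**2 - 1 = 0*4 - 1 = 0 - 1 = -1)
(16*U)*W = (16*18)*(-1) = 288*(-1) = -288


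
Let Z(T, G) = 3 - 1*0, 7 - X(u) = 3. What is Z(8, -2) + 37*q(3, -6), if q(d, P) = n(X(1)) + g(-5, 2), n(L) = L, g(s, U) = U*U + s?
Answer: 114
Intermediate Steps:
X(u) = 4 (X(u) = 7 - 1*3 = 7 - 3 = 4)
g(s, U) = s + U**2 (g(s, U) = U**2 + s = s + U**2)
Z(T, G) = 3 (Z(T, G) = 3 + 0 = 3)
q(d, P) = 3 (q(d, P) = 4 + (-5 + 2**2) = 4 + (-5 + 4) = 4 - 1 = 3)
Z(8, -2) + 37*q(3, -6) = 3 + 37*3 = 3 + 111 = 114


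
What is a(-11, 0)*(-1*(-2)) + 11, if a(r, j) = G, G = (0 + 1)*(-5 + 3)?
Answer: 7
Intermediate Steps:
G = -2 (G = 1*(-2) = -2)
a(r, j) = -2
a(-11, 0)*(-1*(-2)) + 11 = -(-2)*(-2) + 11 = -2*2 + 11 = -4 + 11 = 7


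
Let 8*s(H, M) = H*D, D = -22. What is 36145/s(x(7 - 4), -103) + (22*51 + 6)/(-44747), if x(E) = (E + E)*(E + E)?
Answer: -1617491987/4429953 ≈ -365.13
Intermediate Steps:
x(E) = 4*E² (x(E) = (2*E)*(2*E) = 4*E²)
s(H, M) = -11*H/4 (s(H, M) = (H*(-22))/8 = (-22*H)/8 = -11*H/4)
36145/s(x(7 - 4), -103) + (22*51 + 6)/(-44747) = 36145/((-11*(7 - 4)²)) + (22*51 + 6)/(-44747) = 36145/((-11*3²)) + (1122 + 6)*(-1/44747) = 36145/((-11*9)) + 1128*(-1/44747) = 36145/((-11/4*36)) - 1128/44747 = 36145/(-99) - 1128/44747 = 36145*(-1/99) - 1128/44747 = -36145/99 - 1128/44747 = -1617491987/4429953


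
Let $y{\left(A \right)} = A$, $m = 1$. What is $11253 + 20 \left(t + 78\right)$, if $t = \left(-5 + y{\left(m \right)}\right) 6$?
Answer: $12333$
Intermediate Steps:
$t = -24$ ($t = \left(-5 + 1\right) 6 = \left(-4\right) 6 = -24$)
$11253 + 20 \left(t + 78\right) = 11253 + 20 \left(-24 + 78\right) = 11253 + 20 \cdot 54 = 11253 + 1080 = 12333$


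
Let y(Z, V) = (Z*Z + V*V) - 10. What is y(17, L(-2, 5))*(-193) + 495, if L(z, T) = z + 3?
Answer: -53545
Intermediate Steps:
L(z, T) = 3 + z
y(Z, V) = -10 + V² + Z² (y(Z, V) = (Z² + V²) - 10 = (V² + Z²) - 10 = -10 + V² + Z²)
y(17, L(-2, 5))*(-193) + 495 = (-10 + (3 - 2)² + 17²)*(-193) + 495 = (-10 + 1² + 289)*(-193) + 495 = (-10 + 1 + 289)*(-193) + 495 = 280*(-193) + 495 = -54040 + 495 = -53545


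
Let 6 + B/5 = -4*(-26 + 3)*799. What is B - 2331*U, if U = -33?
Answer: 444433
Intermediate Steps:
B = 367510 (B = -30 + 5*(-4*(-26 + 3)*799) = -30 + 5*(-4*(-23)*799) = -30 + 5*(92*799) = -30 + 5*73508 = -30 + 367540 = 367510)
B - 2331*U = 367510 - 2331*(-33) = 367510 - 333*(-231) = 367510 + 76923 = 444433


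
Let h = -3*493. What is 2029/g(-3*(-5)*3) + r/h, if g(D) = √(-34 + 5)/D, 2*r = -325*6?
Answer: 325/493 - 91305*I*√29/29 ≈ 0.65923 - 16955.0*I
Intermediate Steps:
h = -1479
r = -975 (r = (-325*6)/2 = (½)*(-1950) = -975)
g(D) = I*√29/D (g(D) = √(-29)/D = (I*√29)/D = I*√29/D)
2029/g(-3*(-5)*3) + r/h = 2029/((I*√29/((-3*(-5)*3)))) - 975/(-1479) = 2029/((I*√29/((15*3)))) - 975*(-1/1479) = 2029/((I*√29/45)) + 325/493 = 2029*(-45*I*√29/29) + 325/493 = -91305*I*√29/29 + 325/493 = 325/493 - 91305*I*√29/29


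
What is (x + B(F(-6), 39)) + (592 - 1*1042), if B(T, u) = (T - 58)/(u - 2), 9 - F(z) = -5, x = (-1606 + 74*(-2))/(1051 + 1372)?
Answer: -40514460/89651 ≈ -451.91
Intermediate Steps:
x = -1754/2423 (x = (-1606 - 148)/2423 = -1754*1/2423 = -1754/2423 ≈ -0.72390)
F(z) = 14 (F(z) = 9 - 1*(-5) = 9 + 5 = 14)
B(T, u) = (-58 + T)/(-2 + u)
(x + B(F(-6), 39)) + (592 - 1*1042) = (-1754/2423 + (-58 + 14)/(-2 + 39)) + (592 - 1*1042) = (-1754/2423 - 44/37) + (592 - 1042) = (-1754/2423 + (1/37)*(-44)) - 450 = (-1754/2423 - 44/37) - 450 = -171510/89651 - 450 = -40514460/89651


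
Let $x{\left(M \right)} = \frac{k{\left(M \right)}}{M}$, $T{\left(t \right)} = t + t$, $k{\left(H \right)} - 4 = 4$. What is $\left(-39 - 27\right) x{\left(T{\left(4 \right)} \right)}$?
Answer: $-66$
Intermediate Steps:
$k{\left(H \right)} = 8$ ($k{\left(H \right)} = 4 + 4 = 8$)
$T{\left(t \right)} = 2 t$
$x{\left(M \right)} = \frac{8}{M}$
$\left(-39 - 27\right) x{\left(T{\left(4 \right)} \right)} = \left(-39 - 27\right) \frac{8}{2 \cdot 4} = - 66 \cdot \frac{8}{8} = - 66 \cdot 8 \cdot \frac{1}{8} = \left(-66\right) 1 = -66$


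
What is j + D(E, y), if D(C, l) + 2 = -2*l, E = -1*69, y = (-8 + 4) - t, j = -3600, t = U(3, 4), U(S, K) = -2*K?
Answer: -3610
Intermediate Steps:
t = -8 (t = -2*4 = -8)
y = 4 (y = (-8 + 4) - 1*(-8) = -4 + 8 = 4)
E = -69
D(C, l) = -2 - 2*l
j + D(E, y) = -3600 + (-2 - 2*4) = -3600 + (-2 - 8) = -3600 - 10 = -3610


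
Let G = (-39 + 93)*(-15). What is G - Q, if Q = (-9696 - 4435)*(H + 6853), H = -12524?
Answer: -80137711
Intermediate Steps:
Q = 80136901 (Q = (-9696 - 4435)*(-12524 + 6853) = -14131*(-5671) = 80136901)
G = -810 (G = 54*(-15) = -810)
G - Q = -810 - 1*80136901 = -810 - 80136901 = -80137711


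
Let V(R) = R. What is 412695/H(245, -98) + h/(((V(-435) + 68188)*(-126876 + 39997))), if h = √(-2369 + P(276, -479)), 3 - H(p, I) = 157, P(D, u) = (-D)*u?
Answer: -412695/154 - √129835/5886312887 ≈ -2679.8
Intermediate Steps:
P(D, u) = -D*u
H(p, I) = -154 (H(p, I) = 3 - 1*157 = 3 - 157 = -154)
h = √129835 (h = √(-2369 - 1*276*(-479)) = √(-2369 + 132204) = √129835 ≈ 360.33)
412695/H(245, -98) + h/(((V(-435) + 68188)*(-126876 + 39997))) = 412695/(-154) + √129835/(((-435 + 68188)*(-126876 + 39997))) = 412695*(-1/154) + √129835/((67753*(-86879))) = -412695/154 + √129835/(-5886312887) = -412695/154 + √129835*(-1/5886312887) = -412695/154 - √129835/5886312887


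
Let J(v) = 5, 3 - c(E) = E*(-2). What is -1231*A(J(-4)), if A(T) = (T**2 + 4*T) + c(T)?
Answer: -71398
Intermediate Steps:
c(E) = 3 + 2*E (c(E) = 3 - E*(-2) = 3 - (-2)*E = 3 + 2*E)
A(T) = 3 + T**2 + 6*T (A(T) = (T**2 + 4*T) + (3 + 2*T) = 3 + T**2 + 6*T)
-1231*A(J(-4)) = -1231*(3 + 5**2 + 6*5) = -1231*(3 + 25 + 30) = -1231*58 = -71398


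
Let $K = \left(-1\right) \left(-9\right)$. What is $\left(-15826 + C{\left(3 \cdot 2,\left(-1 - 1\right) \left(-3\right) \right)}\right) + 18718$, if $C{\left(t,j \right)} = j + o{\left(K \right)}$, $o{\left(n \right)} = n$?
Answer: $2907$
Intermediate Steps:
$K = 9$
$C{\left(t,j \right)} = 9 + j$ ($C{\left(t,j \right)} = j + 9 = 9 + j$)
$\left(-15826 + C{\left(3 \cdot 2,\left(-1 - 1\right) \left(-3\right) \right)}\right) + 18718 = \left(-15826 + \left(9 + \left(-1 - 1\right) \left(-3\right)\right)\right) + 18718 = \left(-15826 + \left(9 - -6\right)\right) + 18718 = \left(-15826 + \left(9 + 6\right)\right) + 18718 = \left(-15826 + 15\right) + 18718 = -15811 + 18718 = 2907$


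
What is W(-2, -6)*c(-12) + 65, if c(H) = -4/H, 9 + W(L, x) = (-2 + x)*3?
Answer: 54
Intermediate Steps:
W(L, x) = -15 + 3*x (W(L, x) = -9 + (-2 + x)*3 = -9 + (-6 + 3*x) = -15 + 3*x)
W(-2, -6)*c(-12) + 65 = (-15 + 3*(-6))*(-4/(-12)) + 65 = (-15 - 18)*(-4*(-1/12)) + 65 = -33*1/3 + 65 = -11 + 65 = 54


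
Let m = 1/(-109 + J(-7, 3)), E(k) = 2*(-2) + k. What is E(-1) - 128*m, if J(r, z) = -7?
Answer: -113/29 ≈ -3.8966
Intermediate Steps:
E(k) = -4 + k
m = -1/116 (m = 1/(-109 - 7) = 1/(-116) = -1/116 ≈ -0.0086207)
E(-1) - 128*m = (-4 - 1) - 128*(-1/116) = -5 + 32/29 = -113/29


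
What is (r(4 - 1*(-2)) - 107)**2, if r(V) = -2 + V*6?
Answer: 5329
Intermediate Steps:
r(V) = -2 + 6*V
(r(4 - 1*(-2)) - 107)**2 = ((-2 + 6*(4 - 1*(-2))) - 107)**2 = ((-2 + 6*(4 + 2)) - 107)**2 = ((-2 + 6*6) - 107)**2 = ((-2 + 36) - 107)**2 = (34 - 107)**2 = (-73)**2 = 5329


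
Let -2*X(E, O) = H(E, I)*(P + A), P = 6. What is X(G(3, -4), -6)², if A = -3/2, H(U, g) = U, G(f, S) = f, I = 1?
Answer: 729/16 ≈ 45.563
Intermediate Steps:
A = -3/2 (A = -3*½ = -3/2 ≈ -1.5000)
X(E, O) = -9*E/4 (X(E, O) = -E*(6 - 3/2)/2 = -E*9/(2*2) = -9*E/4)
X(G(3, -4), -6)² = (-9/4*3)² = (-27/4)² = 729/16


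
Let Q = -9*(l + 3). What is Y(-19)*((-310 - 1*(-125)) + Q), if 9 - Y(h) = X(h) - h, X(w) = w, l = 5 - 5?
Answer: -1908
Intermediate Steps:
l = 0
Q = -27 (Q = -9*(0 + 3) = -9*3 = -27)
Y(h) = 9 (Y(h) = 9 - (h - h) = 9 - 1*0 = 9 + 0 = 9)
Y(-19)*((-310 - 1*(-125)) + Q) = 9*((-310 - 1*(-125)) - 27) = 9*((-310 + 125) - 27) = 9*(-185 - 27) = 9*(-212) = -1908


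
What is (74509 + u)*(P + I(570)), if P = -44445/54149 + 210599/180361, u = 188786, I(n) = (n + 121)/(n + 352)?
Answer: 2599224401515827645/9004591101458 ≈ 2.8866e+5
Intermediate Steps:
I(n) = (121 + n)/(352 + n)
P = 3387580606/9766367789 (P = -44445*1/54149 + 210599*(1/180361) = -44445/54149 + 210599/180361 = 3387580606/9766367789 ≈ 0.34686)
(74509 + u)*(P + I(570)) = (74509 + 188786)*(3387580606/9766367789 + (121 + 570)/(352 + 570)) = 263295*(3387580606/9766367789 + 691/922) = 263295*(9871909460931/9004591101458) = 2599224401515827645/9004591101458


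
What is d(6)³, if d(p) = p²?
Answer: 46656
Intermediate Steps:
d(6)³ = (6²)³ = 36³ = 46656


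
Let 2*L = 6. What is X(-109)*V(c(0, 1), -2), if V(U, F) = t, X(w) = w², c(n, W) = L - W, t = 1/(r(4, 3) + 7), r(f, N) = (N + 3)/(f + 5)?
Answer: 35643/23 ≈ 1549.7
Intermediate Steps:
L = 3 (L = (½)*6 = 3)
r(f, N) = (3 + N)/(5 + f)
t = 3/23 (t = 1/((3 + 3)/(5 + 4) + 7) = 1/(6/9 + 7) = 1/((⅑)*6 + 7) = 1/(⅔ + 7) = 1/(23/3) = 3/23 ≈ 0.13043)
c(n, W) = 3 - W
V(U, F) = 3/23
X(-109)*V(c(0, 1), -2) = (-109)²*(3/23) = 11881*(3/23) = 35643/23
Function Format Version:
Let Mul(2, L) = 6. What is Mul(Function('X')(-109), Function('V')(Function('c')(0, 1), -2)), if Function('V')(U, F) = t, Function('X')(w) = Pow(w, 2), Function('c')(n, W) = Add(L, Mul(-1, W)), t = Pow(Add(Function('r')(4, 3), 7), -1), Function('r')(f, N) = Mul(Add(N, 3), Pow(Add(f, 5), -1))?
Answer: Rational(35643, 23) ≈ 1549.7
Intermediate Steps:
L = 3 (L = Mul(Rational(1, 2), 6) = 3)
Function('r')(f, N) = Mul(Pow(Add(5, f), -1), Add(3, N)) (Function('r')(f, N) = Mul(Add(3, N), Pow(Add(5, f), -1)) = Mul(Pow(Add(5, f), -1), Add(3, N)))
t = Rational(3, 23) (t = Pow(Add(Mul(Pow(Add(5, 4), -1), Add(3, 3)), 7), -1) = Pow(Add(Mul(Pow(9, -1), 6), 7), -1) = Pow(Add(Mul(Rational(1, 9), 6), 7), -1) = Pow(Add(Rational(2, 3), 7), -1) = Pow(Rational(23, 3), -1) = Rational(3, 23) ≈ 0.13043)
Function('c')(n, W) = Add(3, Mul(-1, W))
Function('V')(U, F) = Rational(3, 23)
Mul(Function('X')(-109), Function('V')(Function('c')(0, 1), -2)) = Mul(Pow(-109, 2), Rational(3, 23)) = Mul(11881, Rational(3, 23)) = Rational(35643, 23)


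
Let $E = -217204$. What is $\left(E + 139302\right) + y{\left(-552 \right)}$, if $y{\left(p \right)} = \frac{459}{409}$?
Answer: $- \frac{31861459}{409} \approx -77901.0$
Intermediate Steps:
$y{\left(p \right)} = \frac{459}{409}$ ($y{\left(p \right)} = 459 \cdot \frac{1}{409} = \frac{459}{409}$)
$\left(E + 139302\right) + y{\left(-552 \right)} = \left(-217204 + 139302\right) + \frac{459}{409} = -77902 + \frac{459}{409} = - \frac{31861459}{409}$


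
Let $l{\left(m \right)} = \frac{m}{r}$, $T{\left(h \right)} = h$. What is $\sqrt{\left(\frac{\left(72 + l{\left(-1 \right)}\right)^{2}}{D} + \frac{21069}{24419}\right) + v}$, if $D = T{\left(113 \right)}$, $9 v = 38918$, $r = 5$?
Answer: $\frac{23 \sqrt{14154389400457118}}{41390205} \approx 66.111$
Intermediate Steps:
$l{\left(m \right)} = \frac{m}{5}$
$v = \frac{38918}{9}$ ($v = \frac{1}{9} \cdot 38918 = \frac{38918}{9} \approx 4324.2$)
$D = 113$
$\sqrt{\left(\frac{\left(72 + l{\left(-1 \right)}\right)^{2}}{D} + \frac{21069}{24419}\right) + v} = \sqrt{\left(\frac{\left(72 + \frac{1}{5} \left(-1\right)\right)^{2}}{113} + \frac{21069}{24419}\right) + \frac{38918}{9}} = \sqrt{\left(\left(72 - \frac{1}{5}\right)^{2} \cdot \frac{1}{113} + 21069 \cdot \frac{1}{24419}\right) + \frac{38918}{9}} = \sqrt{\left(\left(\frac{359}{5}\right)^{2} \cdot \frac{1}{113} + \frac{21069}{24419}\right) + \frac{38918}{9}} = \sqrt{\left(\frac{128881}{25} \cdot \frac{1}{113} + \frac{21069}{24419}\right) + \frac{38918}{9}} = \sqrt{\left(\frac{128881}{2825} + \frac{21069}{24419}\right) + \frac{38918}{9}} = \sqrt{\frac{3206665064}{68983675} + \frac{38918}{9}} = \sqrt{\frac{2713566649226}{620853075}} = \frac{23 \sqrt{14154389400457118}}{41390205}$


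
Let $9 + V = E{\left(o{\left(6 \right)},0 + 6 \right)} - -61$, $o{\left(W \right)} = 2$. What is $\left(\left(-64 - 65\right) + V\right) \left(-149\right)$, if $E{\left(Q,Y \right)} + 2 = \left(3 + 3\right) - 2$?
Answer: $11175$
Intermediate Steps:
$E{\left(Q,Y \right)} = 2$ ($E{\left(Q,Y \right)} = -2 + \left(\left(3 + 3\right) - 2\right) = -2 + \left(6 - 2\right) = -2 + 4 = 2$)
$V = 54$ ($V = -9 + \left(2 - -61\right) = -9 + \left(2 + 61\right) = -9 + 63 = 54$)
$\left(\left(-64 - 65\right) + V\right) \left(-149\right) = \left(\left(-64 - 65\right) + 54\right) \left(-149\right) = \left(-129 + 54\right) \left(-149\right) = \left(-75\right) \left(-149\right) = 11175$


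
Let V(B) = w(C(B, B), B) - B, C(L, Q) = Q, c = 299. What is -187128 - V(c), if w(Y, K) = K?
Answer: -187128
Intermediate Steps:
V(B) = 0 (V(B) = B - B = 0)
-187128 - V(c) = -187128 - 1*0 = -187128 + 0 = -187128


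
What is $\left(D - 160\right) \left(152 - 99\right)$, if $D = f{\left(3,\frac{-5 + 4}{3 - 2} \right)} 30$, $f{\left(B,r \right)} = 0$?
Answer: $-8480$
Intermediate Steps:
$D = 0$ ($D = 0 \cdot 30 = 0$)
$\left(D - 160\right) \left(152 - 99\right) = \left(0 - 160\right) \left(152 - 99\right) = \left(-160\right) 53 = -8480$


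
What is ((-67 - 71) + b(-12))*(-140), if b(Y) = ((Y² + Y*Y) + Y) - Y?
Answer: -21000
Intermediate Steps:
b(Y) = 2*Y² (b(Y) = ((Y² + Y²) + Y) - Y = (2*Y² + Y) - Y = (Y + 2*Y²) - Y = 2*Y²)
((-67 - 71) + b(-12))*(-140) = ((-67 - 71) + 2*(-12)²)*(-140) = (-138 + 2*144)*(-140) = (-138 + 288)*(-140) = 150*(-140) = -21000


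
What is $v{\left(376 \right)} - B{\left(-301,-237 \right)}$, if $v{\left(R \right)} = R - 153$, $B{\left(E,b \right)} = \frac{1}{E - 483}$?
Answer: $\frac{174833}{784} \approx 223.0$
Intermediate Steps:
$B{\left(E,b \right)} = \frac{1}{-483 + E}$
$v{\left(R \right)} = -153 + R$
$v{\left(376 \right)} - B{\left(-301,-237 \right)} = \left(-153 + 376\right) - \frac{1}{-483 - 301} = 223 - \frac{1}{-784} = 223 - - \frac{1}{784} = 223 + \frac{1}{784} = \frac{174833}{784}$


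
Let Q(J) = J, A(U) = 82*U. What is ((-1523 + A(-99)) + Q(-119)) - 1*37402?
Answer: -47162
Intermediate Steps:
((-1523 + A(-99)) + Q(-119)) - 1*37402 = ((-1523 + 82*(-99)) - 119) - 1*37402 = ((-1523 - 8118) - 119) - 37402 = (-9641 - 119) - 37402 = -9760 - 37402 = -47162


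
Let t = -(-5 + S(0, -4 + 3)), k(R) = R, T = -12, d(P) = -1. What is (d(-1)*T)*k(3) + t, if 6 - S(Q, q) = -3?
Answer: 32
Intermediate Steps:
S(Q, q) = 9 (S(Q, q) = 6 - 1*(-3) = 6 + 3 = 9)
t = -4 (t = -(-5 + 9) = -1*4 = -4)
(d(-1)*T)*k(3) + t = -1*(-12)*3 - 4 = 12*3 - 4 = 36 - 4 = 32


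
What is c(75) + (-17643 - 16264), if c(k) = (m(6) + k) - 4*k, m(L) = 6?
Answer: -34126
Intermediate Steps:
c(k) = 6 - 3*k (c(k) = (6 + k) - 4*k = 6 - 3*k)
c(75) + (-17643 - 16264) = (6 - 3*75) + (-17643 - 16264) = (6 - 225) - 33907 = -219 - 33907 = -34126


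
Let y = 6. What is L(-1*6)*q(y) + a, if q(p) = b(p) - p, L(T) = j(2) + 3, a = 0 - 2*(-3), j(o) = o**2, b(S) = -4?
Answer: -64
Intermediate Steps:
a = 6 (a = 0 + 6 = 6)
L(T) = 7 (L(T) = 2**2 + 3 = 4 + 3 = 7)
q(p) = -4 - p
L(-1*6)*q(y) + a = 7*(-4 - 1*6) + 6 = 7*(-4 - 6) + 6 = 7*(-10) + 6 = -70 + 6 = -64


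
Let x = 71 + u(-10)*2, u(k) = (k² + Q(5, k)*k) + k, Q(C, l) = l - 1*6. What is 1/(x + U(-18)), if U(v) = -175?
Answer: 1/396 ≈ 0.0025253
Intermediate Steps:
Q(C, l) = -6 + l (Q(C, l) = l - 6 = -6 + l)
u(k) = k + k² + k*(-6 + k) (u(k) = (k² + (-6 + k)*k) + k = (k² + k*(-6 + k)) + k = k + k² + k*(-6 + k))
x = 571 (x = 71 - 10*(-5 + 2*(-10))*2 = 71 - 10*(-5 - 20)*2 = 71 - 10*(-25)*2 = 71 + 250*2 = 71 + 500 = 571)
1/(x + U(-18)) = 1/(571 - 175) = 1/396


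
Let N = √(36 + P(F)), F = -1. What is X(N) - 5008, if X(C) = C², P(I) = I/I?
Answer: -4971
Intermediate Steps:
P(I) = 1
N = √37 (N = √(36 + 1) = √37 ≈ 6.0828)
X(N) - 5008 = (√37)² - 5008 = 37 - 5008 = -4971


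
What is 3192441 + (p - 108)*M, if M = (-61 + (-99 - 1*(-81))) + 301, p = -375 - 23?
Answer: 3080109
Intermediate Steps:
p = -398
M = 222 (M = (-61 + (-99 + 81)) + 301 = (-61 - 18) + 301 = -79 + 301 = 222)
3192441 + (p - 108)*M = 3192441 + (-398 - 108)*222 = 3192441 - 506*222 = 3192441 - 112332 = 3080109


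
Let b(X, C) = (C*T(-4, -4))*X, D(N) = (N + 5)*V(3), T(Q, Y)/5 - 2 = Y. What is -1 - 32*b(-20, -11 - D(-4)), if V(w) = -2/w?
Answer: 198397/3 ≈ 66132.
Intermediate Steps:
T(Q, Y) = 10 + 5*Y
D(N) = -10/3 - 2*N/3 (D(N) = (N + 5)*(-2/3) = (5 + N)*(-2*⅓) = (5 + N)*(-⅔) = -10/3 - 2*N/3)
b(X, C) = -10*C*X (b(X, C) = (C*(10 + 5*(-4)))*X = (C*(10 - 20))*X = (C*(-10))*X = (-10*C)*X = -10*C*X)
-1 - 32*b(-20, -11 - D(-4)) = -1 - (-320)*(-11 - (-10/3 - ⅔*(-4)))*(-20) = -1 - (-320)*(-11 - (-10/3 + 8/3))*(-20) = -1 - (-320)*(-11 - 1*(-⅔))*(-20) = -1 - (-320)*(-11 + ⅔)*(-20) = -1 - (-320)*(-31)*(-20)/3 = -1 - 32*(-6200/3) = -1 + 198400/3 = 198397/3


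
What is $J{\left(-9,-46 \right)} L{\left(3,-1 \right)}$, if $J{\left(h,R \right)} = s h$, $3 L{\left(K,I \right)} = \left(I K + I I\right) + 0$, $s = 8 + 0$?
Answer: $48$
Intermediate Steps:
$s = 8$
$L{\left(K,I \right)} = \frac{I^{2}}{3} + \frac{I K}{3}$ ($L{\left(K,I \right)} = \frac{\left(I K + I I\right) + 0}{3} = \frac{\left(I K + I^{2}\right) + 0}{3} = \frac{\left(I^{2} + I K\right) + 0}{3} = \frac{I^{2} + I K}{3} = \frac{I^{2}}{3} + \frac{I K}{3}$)
$J{\left(h,R \right)} = 8 h$
$J{\left(-9,-46 \right)} L{\left(3,-1 \right)} = 8 \left(-9\right) \frac{1}{3} \left(-1\right) \left(-1 + 3\right) = - 72 \cdot \frac{1}{3} \left(-1\right) 2 = \left(-72\right) \left(- \frac{2}{3}\right) = 48$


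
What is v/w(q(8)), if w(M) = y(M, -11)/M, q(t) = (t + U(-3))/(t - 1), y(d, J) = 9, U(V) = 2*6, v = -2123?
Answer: -42460/63 ≈ -673.97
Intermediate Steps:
U(V) = 12
q(t) = (12 + t)/(-1 + t) (q(t) = (t + 12)/(t - 1) = (12 + t)/(-1 + t))
w(M) = 9/M
v/w(q(8)) = -2123*(12 + 8)/(9*(-1 + 8)) = -2123/(9/((20/7))) = -2123/(9/(((1/7)*20))) = -2123/(9/(20/7)) = -2123/(9*(7/20)) = -2123/63/20 = -2123*20/63 = -42460/63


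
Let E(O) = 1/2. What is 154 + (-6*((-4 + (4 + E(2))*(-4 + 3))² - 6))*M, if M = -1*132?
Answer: 52624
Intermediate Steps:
E(O) = ½
M = -132
154 + (-6*((-4 + (4 + E(2))*(-4 + 3))² - 6))*M = 154 - 6*((-4 + (4 + ½)*(-4 + 3))² - 6)*(-132) = 154 - 6*((-4 + (9/2)*(-1))² - 6)*(-132) = 154 - 6*((-4 - 9/2)² - 6)*(-132) = 154 - 6*((-17/2)² - 6)*(-132) = 154 - 6*(289/4 - 6)*(-132) = 154 - 6*265/4*(-132) = 154 - 795/2*(-132) = 154 + 52470 = 52624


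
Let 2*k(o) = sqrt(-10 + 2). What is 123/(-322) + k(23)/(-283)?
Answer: -123/322 - I*sqrt(2)/283 ≈ -0.38199 - 0.0049972*I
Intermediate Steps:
k(o) = I*sqrt(2) (k(o) = sqrt(-10 + 2)/2 = sqrt(-8)/2 = (2*I*sqrt(2))/2 = I*sqrt(2))
123/(-322) + k(23)/(-283) = 123/(-322) + (I*sqrt(2))/(-283) = 123*(-1/322) + (I*sqrt(2))*(-1/283) = -123/322 - I*sqrt(2)/283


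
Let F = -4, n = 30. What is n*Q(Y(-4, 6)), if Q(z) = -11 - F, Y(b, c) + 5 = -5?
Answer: -210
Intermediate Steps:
Y(b, c) = -10 (Y(b, c) = -5 - 5 = -10)
Q(z) = -7 (Q(z) = -11 - 1*(-4) = -11 + 4 = -7)
n*Q(Y(-4, 6)) = 30*(-7) = -210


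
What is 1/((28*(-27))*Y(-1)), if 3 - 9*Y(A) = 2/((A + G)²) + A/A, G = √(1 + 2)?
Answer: √3/252 ≈ 0.0068732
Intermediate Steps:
G = √3 ≈ 1.7320
Y(A) = 2/9 - 2/(9*(A + √3)²) (Y(A) = ⅓ - (2/((A + √3)²) + A/A)/9 = ⅓ - (2/(A + √3)² + 1)/9 = ⅓ - (1 + 2/(A + √3)²)/9 = ⅓ + (-⅑ - 2/(9*(A + √3)²)) = 2/9 - 2/(9*(A + √3)²))
1/((28*(-27))*Y(-1)) = 1/((28*(-27))*(2/9 - 2/(9*(-1 + √3)²))) = 1/(-756*(2/9 - 2/(9*(-1 + √3)²))) = 1/(-168 + 168/(-1 + √3)²)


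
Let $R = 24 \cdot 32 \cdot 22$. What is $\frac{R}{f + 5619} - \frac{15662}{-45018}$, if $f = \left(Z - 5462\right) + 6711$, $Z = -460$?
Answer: $\frac{145831}{48861} \approx 2.9846$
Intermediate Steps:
$f = 789$ ($f = \left(-460 - 5462\right) + 6711 = -5922 + 6711 = 789$)
$R = 16896$ ($R = 768 \cdot 22 = 16896$)
$\frac{R}{f + 5619} - \frac{15662}{-45018} = \frac{16896}{789 + 5619} - \frac{15662}{-45018} = \frac{16896}{6408} - - \frac{191}{549} = 16896 \cdot \frac{1}{6408} + \frac{191}{549} = \frac{704}{267} + \frac{191}{549} = \frac{145831}{48861}$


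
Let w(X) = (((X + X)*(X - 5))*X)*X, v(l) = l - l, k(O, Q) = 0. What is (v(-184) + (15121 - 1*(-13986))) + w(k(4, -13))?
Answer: 29107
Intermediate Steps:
v(l) = 0
w(X) = 2*X³*(-5 + X) (w(X) = (((2*X)*(-5 + X))*X)*X = ((2*X*(-5 + X))*X)*X = (2*X²*(-5 + X))*X = 2*X³*(-5 + X))
(v(-184) + (15121 - 1*(-13986))) + w(k(4, -13)) = (0 + (15121 - 1*(-13986))) + 2*0³*(-5 + 0) = (0 + (15121 + 13986)) + 2*0*(-5) = (0 + 29107) + 0 = 29107 + 0 = 29107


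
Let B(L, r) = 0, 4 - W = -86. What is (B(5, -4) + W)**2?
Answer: 8100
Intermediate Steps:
W = 90 (W = 4 - 1*(-86) = 4 + 86 = 90)
(B(5, -4) + W)**2 = (0 + 90)**2 = 90**2 = 8100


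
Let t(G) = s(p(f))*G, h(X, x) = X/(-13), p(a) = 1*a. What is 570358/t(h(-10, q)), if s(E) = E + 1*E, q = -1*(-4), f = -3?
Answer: -3707327/30 ≈ -1.2358e+5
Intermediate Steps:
q = 4
p(a) = a
h(X, x) = -X/13 (h(X, x) = X*(-1/13) = -X/13)
s(E) = 2*E (s(E) = E + E = 2*E)
t(G) = -6*G (t(G) = (2*(-3))*G = -6*G)
570358/t(h(-10, q)) = 570358/((-(-6)*(-10)/13)) = 570358/((-6*10/13)) = 570358/(-60/13) = 570358*(-13/60) = -3707327/30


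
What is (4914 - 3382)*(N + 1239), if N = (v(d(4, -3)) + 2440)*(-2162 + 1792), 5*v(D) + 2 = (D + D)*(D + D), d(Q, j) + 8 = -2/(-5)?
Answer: -35178931468/25 ≈ -1.4072e+9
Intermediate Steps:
d(Q, j) = -38/5 (d(Q, j) = -8 - 2/(-5) = -8 - 2*(-⅕) = -8 + ⅖ = -38/5)
v(D) = -⅖ + 4*D²/5 (v(D) = -⅖ + ((D + D)*(D + D))/5 = -⅖ + ((2*D)*(2*D))/5 = -⅖ + (4*D²)/5 = -⅖ + 4*D²/5)
N = -22993724/25 (N = ((-⅖ + 4*(-38/5)²/5) + 2440)*(-2162 + 1792) = ((-⅖ + (⅘)*(1444/25)) + 2440)*(-370) = ((-⅖ + 5776/125) + 2440)*(-370) = (5726/125 + 2440)*(-370) = (310726/125)*(-370) = -22993724/25 ≈ -9.1975e+5)
(4914 - 3382)*(N + 1239) = (4914 - 3382)*(-22993724/25 + 1239) = 1532*(-22962749/25) = -35178931468/25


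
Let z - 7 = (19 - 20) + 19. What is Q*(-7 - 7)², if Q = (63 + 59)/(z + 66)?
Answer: 3416/13 ≈ 262.77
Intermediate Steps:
z = 25 (z = 7 + ((19 - 20) + 19) = 7 + (-1 + 19) = 7 + 18 = 25)
Q = 122/91 (Q = (63 + 59)/(25 + 66) = 122/91 ≈ 1.3407)
Q*(-7 - 7)² = 122*(-7 - 7)²/91 = (122/91)*(-14)² = (122/91)*196 = 3416/13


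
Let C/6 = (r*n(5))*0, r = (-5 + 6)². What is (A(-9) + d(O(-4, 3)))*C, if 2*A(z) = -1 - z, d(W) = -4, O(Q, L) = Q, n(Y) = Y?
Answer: 0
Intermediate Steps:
r = 1 (r = 1² = 1)
A(z) = -½ - z/2 (A(z) = (-1 - z)/2 = -½ - z/2)
C = 0 (C = 6*((1*5)*0) = 6*(5*0) = 6*0 = 0)
(A(-9) + d(O(-4, 3)))*C = ((-½ - ½*(-9)) - 4)*0 = ((-½ + 9/2) - 4)*0 = (4 - 4)*0 = 0*0 = 0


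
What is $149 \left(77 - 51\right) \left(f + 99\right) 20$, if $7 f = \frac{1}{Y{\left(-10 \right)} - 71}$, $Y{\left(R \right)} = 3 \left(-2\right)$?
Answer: $\frac{4134332800}{539} \approx 7.6704 \cdot 10^{6}$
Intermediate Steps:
$Y{\left(R \right)} = -6$
$f = - \frac{1}{539}$ ($f = \frac{1}{7 \left(-6 - 71\right)} = \frac{1}{7 \left(-77\right)} = \frac{1}{7} \left(- \frac{1}{77}\right) = - \frac{1}{539} \approx -0.0018553$)
$149 \left(77 - 51\right) \left(f + 99\right) 20 = 149 \left(77 - 51\right) \left(- \frac{1}{539} + 99\right) 20 = 149 \cdot 26 \cdot \frac{53360}{539} \cdot 20 = 149 \cdot \frac{1387360}{539} \cdot 20 = \frac{206716640}{539} \cdot 20 = \frac{4134332800}{539}$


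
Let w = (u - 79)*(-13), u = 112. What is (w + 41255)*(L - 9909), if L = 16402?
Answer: 265083218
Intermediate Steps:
w = -429 (w = (112 - 79)*(-13) = 33*(-13) = -429)
(w + 41255)*(L - 9909) = (-429 + 41255)*(16402 - 9909) = 40826*6493 = 265083218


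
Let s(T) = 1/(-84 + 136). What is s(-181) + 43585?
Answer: 2266421/52 ≈ 43585.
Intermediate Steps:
s(T) = 1/52
s(-181) + 43585 = 1/52 + 43585 = 2266421/52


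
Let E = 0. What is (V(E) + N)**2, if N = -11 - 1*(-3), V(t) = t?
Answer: 64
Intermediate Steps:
N = -8 (N = -11 + 3 = -8)
(V(E) + N)**2 = (0 - 8)**2 = (-8)**2 = 64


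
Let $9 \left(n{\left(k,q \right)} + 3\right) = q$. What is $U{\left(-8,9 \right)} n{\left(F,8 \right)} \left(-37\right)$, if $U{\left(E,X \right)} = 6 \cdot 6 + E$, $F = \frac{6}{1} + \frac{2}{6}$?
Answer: $\frac{19684}{9} \approx 2187.1$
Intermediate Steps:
$F = \frac{19}{3}$ ($F = 6 \cdot 1 + 2 \cdot \frac{1}{6} = 6 + \frac{1}{3} = \frac{19}{3} \approx 6.3333$)
$U{\left(E,X \right)} = 36 + E$
$n{\left(k,q \right)} = -3 + \frac{q}{9}$
$U{\left(-8,9 \right)} n{\left(F,8 \right)} \left(-37\right) = \left(36 - 8\right) \left(-3 + \frac{1}{9} \cdot 8\right) \left(-37\right) = 28 \left(-3 + \frac{8}{9}\right) \left(-37\right) = 28 \left(- \frac{19}{9}\right) \left(-37\right) = \left(- \frac{532}{9}\right) \left(-37\right) = \frac{19684}{9}$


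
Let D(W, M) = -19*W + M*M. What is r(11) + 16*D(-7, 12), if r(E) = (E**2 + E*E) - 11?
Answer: 4663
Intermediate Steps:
D(W, M) = M**2 - 19*W (D(W, M) = -19*W + M**2 = M**2 - 19*W)
r(E) = -11 + 2*E**2 (r(E) = (E**2 + E**2) - 11 = 2*E**2 - 11 = -11 + 2*E**2)
r(11) + 16*D(-7, 12) = (-11 + 2*11**2) + 16*(12**2 - 19*(-7)) = (-11 + 2*121) + 16*(144 + 133) = (-11 + 242) + 16*277 = 231 + 4432 = 4663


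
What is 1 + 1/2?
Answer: 3/2 ≈ 1.5000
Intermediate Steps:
1 + 1/2 = 3/2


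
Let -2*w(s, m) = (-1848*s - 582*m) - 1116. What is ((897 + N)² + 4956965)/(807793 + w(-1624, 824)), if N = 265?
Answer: -6307209/452441 ≈ -13.940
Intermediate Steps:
w(s, m) = 558 + 291*m + 924*s (w(s, m) = -((-1848*s - 582*m) - 1116)/2 = -(-1116 - 1848*s - 582*m)/2 = 558 + 291*m + 924*s)
((897 + N)² + 4956965)/(807793 + w(-1624, 824)) = ((897 + 265)² + 4956965)/(807793 + (558 + 291*824 + 924*(-1624))) = (1162² + 4956965)/(807793 + (558 + 239784 - 1500576)) = (1350244 + 4956965)/(807793 - 1260234) = 6307209/(-452441) = 6307209*(-1/452441) = -6307209/452441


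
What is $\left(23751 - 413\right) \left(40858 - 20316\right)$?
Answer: $479409196$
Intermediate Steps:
$\left(23751 - 413\right) \left(40858 - 20316\right) = 23338 \left(40858 - 20316\right) = 23338 \cdot 20542 = 479409196$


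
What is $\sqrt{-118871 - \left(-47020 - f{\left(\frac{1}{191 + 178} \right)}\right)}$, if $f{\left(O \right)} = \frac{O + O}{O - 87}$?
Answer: $\frac{i \sqrt{18511303732502}}{16051} \approx 268.05 i$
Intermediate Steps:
$f{\left(O \right)} = \frac{2 O}{-87 + O}$
$\sqrt{-118871 - \left(-47020 - f{\left(\frac{1}{191 + 178} \right)}\right)} = \sqrt{-118871 + \left(12678 + \left(\left(\frac{2}{\left(191 + 178\right) \left(-87 + \frac{1}{191 + 178}\right)} + 52711\right) - 18369\right)\right)} = \sqrt{-118871 + \left(12678 + \left(\left(\frac{2}{369 \left(-87 + \frac{1}{369}\right)} + 52711\right) - 18369\right)\right)} = \sqrt{-118871 + \left(12678 + \left(\left(2 \cdot \frac{1}{369} \frac{1}{-87 + \frac{1}{369}} + 52711\right) - 18369\right)\right)} = \sqrt{-118871 + \left(12678 + \left(\left(2 \cdot \frac{1}{369} \frac{1}{- \frac{32102}{369}} + 52711\right) - 18369\right)\right)} = \sqrt{-118871 + \left(12678 + \left(\left(2 \cdot \frac{1}{369} \left(- \frac{369}{32102}\right) + 52711\right) - 18369\right)\right)} = \sqrt{-118871 + \left(12678 + \left(\left(- \frac{1}{16051} + 52711\right) - 18369\right)\right)} = \sqrt{-118871 + \left(12678 + \left(\frac{846064260}{16051} - 18369\right)\right)} = \sqrt{-118871 + \left(12678 + \frac{551223441}{16051}\right)} = \sqrt{-118871 + \frac{754718019}{16051}} = \sqrt{- \frac{1153280402}{16051}} = \frac{i \sqrt{18511303732502}}{16051}$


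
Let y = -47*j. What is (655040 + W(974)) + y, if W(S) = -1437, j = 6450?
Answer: 350453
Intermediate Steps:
y = -303150 (y = -47*6450 = -303150)
(655040 + W(974)) + y = (655040 - 1437) - 303150 = 653603 - 303150 = 350453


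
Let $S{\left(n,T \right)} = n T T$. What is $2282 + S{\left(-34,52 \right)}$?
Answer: $-89654$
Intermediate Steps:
$S{\left(n,T \right)} = n T^{2}$ ($S{\left(n,T \right)} = T n T = n T^{2}$)
$2282 + S{\left(-34,52 \right)} = 2282 - 34 \cdot 52^{2} = 2282 - 91936 = -89654$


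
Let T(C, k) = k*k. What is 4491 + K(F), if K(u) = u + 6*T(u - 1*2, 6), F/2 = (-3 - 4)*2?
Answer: 4679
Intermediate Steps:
F = -28 (F = 2*((-3 - 4)*2) = 2*(-7*2) = 2*(-14) = -28)
T(C, k) = k²
K(u) = 216 + u (K(u) = u + 6*6² = u + 6*36 = u + 216 = 216 + u)
4491 + K(F) = 4491 + (216 - 28) = 4491 + 188 = 4679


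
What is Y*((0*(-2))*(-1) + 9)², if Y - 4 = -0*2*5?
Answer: 324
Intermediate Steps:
Y = 4 (Y = 4 - 0*2*5 = 4 - 0*5 = 4 - 1*0 = 4 + 0 = 4)
Y*((0*(-2))*(-1) + 9)² = 4*((0*(-2))*(-1) + 9)² = 4*(0*(-1) + 9)² = 4*(0 + 9)² = 4*9² = 4*81 = 324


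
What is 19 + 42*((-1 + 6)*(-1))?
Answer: -191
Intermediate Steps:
19 + 42*((-1 + 6)*(-1)) = 19 + 42*(5*(-1)) = 19 + 42*(-5) = 19 - 210 = -191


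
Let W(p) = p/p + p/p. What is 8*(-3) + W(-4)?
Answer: -22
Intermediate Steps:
W(p) = 2 (W(p) = 1 + 1 = 2)
8*(-3) + W(-4) = 8*(-3) + 2 = -24 + 2 = -22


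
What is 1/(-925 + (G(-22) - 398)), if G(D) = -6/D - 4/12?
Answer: -33/43661 ≈ -0.00075582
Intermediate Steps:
G(D) = -⅓ - 6/D (G(D) = -6/D - 4*1/12 = -6/D - ⅓ = -⅓ - 6/D)
1/(-925 + (G(-22) - 398)) = 1/(-925 + ((⅓)*(-18 - 1*(-22))/(-22) - 398)) = 1/(-925 + ((⅓)*(-1/22)*(-18 + 22) - 398)) = 1/(-925 + ((⅓)*(-1/22)*4 - 398)) = 1/(-925 + (-2/33 - 398)) = 1/(-925 - 13136/33) = 1/(-43661/33) = -33/43661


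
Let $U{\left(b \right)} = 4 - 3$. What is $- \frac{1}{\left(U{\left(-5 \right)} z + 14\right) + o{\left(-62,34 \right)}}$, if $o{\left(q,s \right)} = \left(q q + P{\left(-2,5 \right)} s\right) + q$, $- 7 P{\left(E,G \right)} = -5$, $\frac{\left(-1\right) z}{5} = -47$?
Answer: $- \frac{7}{28387} \approx -0.00024659$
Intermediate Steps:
$z = 235$ ($z = \left(-5\right) \left(-47\right) = 235$)
$P{\left(E,G \right)} = \frac{5}{7}$ ($P{\left(E,G \right)} = \left(- \frac{1}{7}\right) \left(-5\right) = \frac{5}{7}$)
$U{\left(b \right)} = 1$ ($U{\left(b \right)} = 4 - 3 = 1$)
$o{\left(q,s \right)} = q + q^{2} + \frac{5 s}{7}$ ($o{\left(q,s \right)} = \left(q q + \frac{5 s}{7}\right) + q = \left(q^{2} + \frac{5 s}{7}\right) + q = q + q^{2} + \frac{5 s}{7}$)
$- \frac{1}{\left(U{\left(-5 \right)} z + 14\right) + o{\left(-62,34 \right)}} = - \frac{1}{\left(1 \cdot 235 + 14\right) + \left(-62 + \left(-62\right)^{2} + \frac{5}{7} \cdot 34\right)} = - \frac{1}{\left(235 + 14\right) + \left(-62 + 3844 + \frac{170}{7}\right)} = - \frac{1}{249 + \frac{26644}{7}} = - \frac{1}{\frac{28387}{7}} = \left(-1\right) \frac{7}{28387} = - \frac{7}{28387}$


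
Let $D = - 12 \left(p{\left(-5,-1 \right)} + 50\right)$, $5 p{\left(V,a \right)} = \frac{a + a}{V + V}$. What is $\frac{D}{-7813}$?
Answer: $\frac{15012}{195325} \approx 0.076856$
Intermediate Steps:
$p{\left(V,a \right)} = \frac{a}{5 V}$ ($p{\left(V,a \right)} = \frac{\left(a + a\right) \frac{1}{V + V}}{5} = \frac{2 a \frac{1}{2 V}}{5} = \frac{a \frac{1}{V}}{5} = \frac{a}{5 V}$)
$D = - \frac{15012}{25}$ ($D = - 12 \left(\frac{1}{5} \left(-1\right) \frac{1}{-5} + 50\right) = - 12 \left(\frac{1}{5} \left(-1\right) \left(- \frac{1}{5}\right) + 50\right) = - 12 \left(\frac{1}{25} + 50\right) = \left(-12\right) \frac{1251}{25} = - \frac{15012}{25} \approx -600.48$)
$\frac{D}{-7813} = - \frac{15012}{25 \left(-7813\right)} = \left(- \frac{15012}{25}\right) \left(- \frac{1}{7813}\right) = \frac{15012}{195325}$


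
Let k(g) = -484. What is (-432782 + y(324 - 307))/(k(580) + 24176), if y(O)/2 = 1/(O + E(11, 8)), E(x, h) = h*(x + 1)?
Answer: -12226091/669299 ≈ -18.267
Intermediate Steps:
E(x, h) = h*(1 + x)
y(O) = 2/(96 + O) (y(O) = 2/(O + 8*(1 + 11)) = 2/(O + 8*12) = 2/(O + 96) = 2/(96 + O))
(-432782 + y(324 - 307))/(k(580) + 24176) = (-432782 + 2/(96 + (324 - 307)))/(-484 + 24176) = (-432782 + 2/(96 + 17))/23692 = (-432782 + 2/113)*(1/23692) = -48904364/113*1/23692 = -12226091/669299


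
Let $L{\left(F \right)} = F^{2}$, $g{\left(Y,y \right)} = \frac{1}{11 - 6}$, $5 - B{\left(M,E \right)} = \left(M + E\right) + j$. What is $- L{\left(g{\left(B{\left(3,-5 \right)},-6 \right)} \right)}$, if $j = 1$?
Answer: $- \frac{1}{25} \approx -0.04$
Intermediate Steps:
$B{\left(M,E \right)} = 4 - E - M$ ($B{\left(M,E \right)} = 5 - \left(\left(M + E\right) + 1\right) = 5 - \left(\left(E + M\right) + 1\right) = 5 - \left(1 + E + M\right) = 4 - E - M$)
$g{\left(Y,y \right)} = \frac{1}{5}$
$- L{\left(g{\left(B{\left(3,-5 \right)},-6 \right)} \right)} = - \frac{1}{25}$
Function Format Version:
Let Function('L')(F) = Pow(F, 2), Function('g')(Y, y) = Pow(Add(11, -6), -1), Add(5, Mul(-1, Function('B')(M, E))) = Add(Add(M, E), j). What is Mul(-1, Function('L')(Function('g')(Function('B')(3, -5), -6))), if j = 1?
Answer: Rational(-1, 25) ≈ -0.040000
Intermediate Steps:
Function('B')(M, E) = Add(4, Mul(-1, E), Mul(-1, M)) (Function('B')(M, E) = Add(5, Mul(-1, Add(Add(M, E), 1))) = Add(5, Mul(-1, Add(Add(E, M), 1))) = Add(5, Mul(-1, Add(1, E, M))) = Add(5, Add(-1, Mul(-1, E), Mul(-1, M))) = Add(4, Mul(-1, E), Mul(-1, M)))
Function('g')(Y, y) = Rational(1, 5) (Function('g')(Y, y) = Pow(5, -1) = Rational(1, 5))
Mul(-1, Function('L')(Function('g')(Function('B')(3, -5), -6))) = Mul(-1, Pow(Rational(1, 5), 2)) = Mul(-1, Rational(1, 25)) = Rational(-1, 25)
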